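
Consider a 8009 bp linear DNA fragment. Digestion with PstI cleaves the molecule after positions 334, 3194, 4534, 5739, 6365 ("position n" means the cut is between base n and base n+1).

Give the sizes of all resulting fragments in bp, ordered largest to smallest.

Linear molecule, 5 cuts → 6 fragments:
  334 − 0 = 334 bp
  3194 − 334 = 2860 bp
  4534 − 3194 = 1340 bp
  5739 − 4534 = 1205 bp
  6365 − 5739 = 626 bp
  8009 − 6365 = 1644 bp
Sorted largest to smallest: 2860, 1644, 1340, 1205, 626, 334 bp.

2860, 1644, 1340, 1205, 626, 334 bp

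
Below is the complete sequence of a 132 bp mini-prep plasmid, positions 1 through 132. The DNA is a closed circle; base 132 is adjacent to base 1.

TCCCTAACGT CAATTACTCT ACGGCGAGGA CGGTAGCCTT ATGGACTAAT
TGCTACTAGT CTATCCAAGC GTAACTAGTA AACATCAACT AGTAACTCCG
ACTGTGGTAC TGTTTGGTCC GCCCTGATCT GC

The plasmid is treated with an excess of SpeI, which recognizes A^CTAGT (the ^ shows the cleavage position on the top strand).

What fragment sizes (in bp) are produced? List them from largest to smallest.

99, 19, 14 bp

SpeI sites (ACTAGT) start at positions 55, 74, 88.
SpeI cuts after the first base of each site, so after positions 55, 74, 88.
Circular molecule, 3 cuts → 3 fragments:
  56–74 → 19 bp
  75–88 → 14 bp
  89–132 then 1–55 → 44 + 55 = 99 bp
Sorted largest to smallest: 99, 19, 14 bp.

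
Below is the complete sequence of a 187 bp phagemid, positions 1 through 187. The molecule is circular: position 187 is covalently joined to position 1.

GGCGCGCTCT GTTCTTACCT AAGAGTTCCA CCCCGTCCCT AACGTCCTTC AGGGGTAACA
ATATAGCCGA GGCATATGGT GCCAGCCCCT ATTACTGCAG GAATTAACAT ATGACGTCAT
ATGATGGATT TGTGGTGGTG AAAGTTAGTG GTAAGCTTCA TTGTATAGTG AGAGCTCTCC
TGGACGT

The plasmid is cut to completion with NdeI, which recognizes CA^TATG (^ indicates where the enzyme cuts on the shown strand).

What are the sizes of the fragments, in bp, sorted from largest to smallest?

142, 35, 10 bp

NdeI sites (CATATG) start at positions 73, 108, 118.
NdeI cuts after base 2 of each site, so after positions 74, 109, 119.
Circular molecule, 3 cuts → 3 fragments:
  75–109 → 35 bp
  110–119 → 10 bp
  120–187 then 1–74 → 68 + 74 = 142 bp
Sorted largest to smallest: 142, 35, 10 bp.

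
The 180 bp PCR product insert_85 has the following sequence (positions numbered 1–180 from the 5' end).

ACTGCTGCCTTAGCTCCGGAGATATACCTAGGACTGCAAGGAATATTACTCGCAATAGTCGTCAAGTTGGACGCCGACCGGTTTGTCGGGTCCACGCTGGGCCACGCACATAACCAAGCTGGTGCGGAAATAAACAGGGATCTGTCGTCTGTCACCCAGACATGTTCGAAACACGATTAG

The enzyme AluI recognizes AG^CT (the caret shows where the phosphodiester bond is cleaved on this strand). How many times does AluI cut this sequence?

AGCT occurs starting at positions 12, 117.
AluI cuts at 2 sites.

2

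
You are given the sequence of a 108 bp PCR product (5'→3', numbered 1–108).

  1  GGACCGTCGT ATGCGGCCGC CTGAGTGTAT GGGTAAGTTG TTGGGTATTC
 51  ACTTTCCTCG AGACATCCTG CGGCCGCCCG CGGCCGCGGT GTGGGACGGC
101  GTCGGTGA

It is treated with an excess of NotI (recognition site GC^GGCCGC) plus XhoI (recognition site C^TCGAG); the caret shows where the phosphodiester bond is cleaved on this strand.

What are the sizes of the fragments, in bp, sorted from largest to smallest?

NotI sites (GCGGCCGC) start at positions 13, 70, 80.
NotI cuts after base 2 of each site, so after positions 14, 71, 81.
The XhoI site (CTCGAG) starts at position 57.
XhoI cuts after the first base of each site, so after position 57.
Combined cut positions: 14, 57, 71, 81.
Linear molecule, 4 cuts → 5 fragments:
  1–14 → 14 bp
  15–57 → 43 bp
  58–71 → 14 bp
  72–81 → 10 bp
  82–108 → 27 bp
Sorted largest to smallest: 43, 27, 14, 14, 10 bp.

43, 27, 14, 14, 10 bp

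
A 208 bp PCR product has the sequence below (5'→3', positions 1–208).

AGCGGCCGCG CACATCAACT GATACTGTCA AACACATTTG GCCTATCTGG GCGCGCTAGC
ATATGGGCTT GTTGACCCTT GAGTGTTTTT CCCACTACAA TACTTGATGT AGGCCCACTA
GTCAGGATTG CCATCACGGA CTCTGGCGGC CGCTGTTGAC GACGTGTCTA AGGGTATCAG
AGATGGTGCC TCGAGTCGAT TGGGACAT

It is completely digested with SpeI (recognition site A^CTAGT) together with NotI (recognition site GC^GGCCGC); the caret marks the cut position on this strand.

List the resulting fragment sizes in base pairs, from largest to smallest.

The SpeI site (ACTAGT) starts at position 117.
SpeI cuts after the first base of each site, so after position 117.
NotI sites (GCGGCCGC) start at positions 2, 146.
NotI cuts after base 2 of each site, so after positions 3, 147.
Combined cut positions: 3, 117, 147.
Linear molecule, 3 cuts → 4 fragments:
  1–3 → 3 bp
  4–117 → 114 bp
  118–147 → 30 bp
  148–208 → 61 bp
Sorted largest to smallest: 114, 61, 30, 3 bp.

114, 61, 30, 3 bp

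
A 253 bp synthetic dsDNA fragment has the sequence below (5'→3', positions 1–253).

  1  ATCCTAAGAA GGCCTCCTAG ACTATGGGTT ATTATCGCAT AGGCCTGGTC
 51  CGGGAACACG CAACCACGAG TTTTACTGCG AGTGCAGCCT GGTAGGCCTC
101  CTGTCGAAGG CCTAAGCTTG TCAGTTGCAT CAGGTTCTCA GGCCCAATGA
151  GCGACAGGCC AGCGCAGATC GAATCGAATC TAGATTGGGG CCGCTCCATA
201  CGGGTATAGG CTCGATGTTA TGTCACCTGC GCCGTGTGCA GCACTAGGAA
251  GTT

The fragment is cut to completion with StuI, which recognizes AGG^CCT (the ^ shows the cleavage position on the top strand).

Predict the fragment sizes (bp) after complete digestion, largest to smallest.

143, 53, 31, 14, 12 bp

StuI sites (AGGCCT) start at positions 10, 41, 94, 108.
StuI cuts after base 3 of each site, so after positions 12, 43, 96, 110.
Linear molecule, 4 cuts → 5 fragments:
  1–12 → 12 bp
  13–43 → 31 bp
  44–96 → 53 bp
  97–110 → 14 bp
  111–253 → 143 bp
Sorted largest to smallest: 143, 53, 31, 14, 12 bp.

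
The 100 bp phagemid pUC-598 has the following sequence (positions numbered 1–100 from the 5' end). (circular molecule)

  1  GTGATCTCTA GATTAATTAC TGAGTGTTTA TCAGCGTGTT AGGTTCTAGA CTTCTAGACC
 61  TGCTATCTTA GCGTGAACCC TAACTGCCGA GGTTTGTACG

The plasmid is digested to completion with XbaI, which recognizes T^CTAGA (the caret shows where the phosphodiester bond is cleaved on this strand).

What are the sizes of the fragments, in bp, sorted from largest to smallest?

54, 38, 8 bp

XbaI sites (TCTAGA) start at positions 7, 45, 53.
XbaI cuts after the first base of each site, so after positions 7, 45, 53.
Circular molecule, 3 cuts → 3 fragments:
  8–45 → 38 bp
  46–53 → 8 bp
  54–100 then 1–7 → 47 + 7 = 54 bp
Sorted largest to smallest: 54, 38, 8 bp.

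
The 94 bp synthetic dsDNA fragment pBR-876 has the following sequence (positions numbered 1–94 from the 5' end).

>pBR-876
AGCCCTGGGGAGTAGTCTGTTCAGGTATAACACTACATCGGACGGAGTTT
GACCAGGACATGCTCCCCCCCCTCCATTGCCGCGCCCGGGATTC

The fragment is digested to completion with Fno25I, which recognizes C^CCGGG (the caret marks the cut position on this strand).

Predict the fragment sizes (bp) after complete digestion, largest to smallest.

85, 9 bp

The Fno25I site (CCCGGG) starts at position 85.
Fno25I cuts after the first base of each site, so after position 85.
Linear molecule, 1 cut → 2 fragments:
  1–85 → 85 bp
  86–94 → 9 bp
Sorted largest to smallest: 85, 9 bp.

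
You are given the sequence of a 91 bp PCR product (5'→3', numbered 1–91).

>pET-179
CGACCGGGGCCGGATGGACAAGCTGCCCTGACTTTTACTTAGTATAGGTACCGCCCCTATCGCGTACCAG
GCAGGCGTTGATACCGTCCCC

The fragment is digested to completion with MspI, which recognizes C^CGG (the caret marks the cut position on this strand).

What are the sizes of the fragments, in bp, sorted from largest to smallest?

MspI sites (CCGG) start at positions 4, 10.
MspI cuts after the first base of each site, so after positions 4, 10.
Linear molecule, 2 cuts → 3 fragments:
  1–4 → 4 bp
  5–10 → 6 bp
  11–91 → 81 bp
Sorted largest to smallest: 81, 6, 4 bp.

81, 6, 4 bp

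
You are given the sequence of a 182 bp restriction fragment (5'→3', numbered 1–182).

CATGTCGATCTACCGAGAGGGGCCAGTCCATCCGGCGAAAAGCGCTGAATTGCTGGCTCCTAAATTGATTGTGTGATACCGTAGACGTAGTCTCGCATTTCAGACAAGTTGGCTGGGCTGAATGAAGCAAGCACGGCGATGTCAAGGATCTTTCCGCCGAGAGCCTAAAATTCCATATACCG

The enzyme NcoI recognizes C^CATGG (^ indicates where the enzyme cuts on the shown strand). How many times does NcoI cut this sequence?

No occurrence of CCATGG is present in the sequence.
NcoI does not cut: 0 sites.

0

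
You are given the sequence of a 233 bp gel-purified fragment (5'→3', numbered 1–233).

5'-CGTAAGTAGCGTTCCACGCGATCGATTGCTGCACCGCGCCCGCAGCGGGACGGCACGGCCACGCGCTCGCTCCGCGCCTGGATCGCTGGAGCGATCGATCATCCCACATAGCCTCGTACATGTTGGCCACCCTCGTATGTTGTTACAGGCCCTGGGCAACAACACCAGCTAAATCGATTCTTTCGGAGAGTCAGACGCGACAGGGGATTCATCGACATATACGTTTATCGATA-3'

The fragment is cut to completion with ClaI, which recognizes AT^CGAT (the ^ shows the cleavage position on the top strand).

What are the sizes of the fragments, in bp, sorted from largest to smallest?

79, 73, 54, 22, 5 bp

ClaI sites (ATCGAT) start at positions 21, 94, 173, 227.
ClaI cuts after base 2 of each site, so after positions 22, 95, 174, 228.
Linear molecule, 4 cuts → 5 fragments:
  1–22 → 22 bp
  23–95 → 73 bp
  96–174 → 79 bp
  175–228 → 54 bp
  229–233 → 5 bp
Sorted largest to smallest: 79, 73, 54, 22, 5 bp.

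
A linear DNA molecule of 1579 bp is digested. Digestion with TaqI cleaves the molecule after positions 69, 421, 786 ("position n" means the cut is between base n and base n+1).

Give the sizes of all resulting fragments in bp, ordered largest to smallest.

793, 365, 352, 69 bp

Linear molecule, 3 cuts → 4 fragments:
  69 − 0 = 69 bp
  421 − 69 = 352 bp
  786 − 421 = 365 bp
  1579 − 786 = 793 bp
Sorted largest to smallest: 793, 365, 352, 69 bp.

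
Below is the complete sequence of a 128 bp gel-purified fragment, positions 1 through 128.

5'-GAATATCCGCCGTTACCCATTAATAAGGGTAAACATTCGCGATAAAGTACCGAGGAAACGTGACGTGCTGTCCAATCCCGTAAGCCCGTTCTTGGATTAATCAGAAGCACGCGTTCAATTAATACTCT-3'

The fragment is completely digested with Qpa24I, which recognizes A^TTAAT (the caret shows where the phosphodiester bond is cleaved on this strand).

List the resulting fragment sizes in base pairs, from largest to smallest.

77, 22, 19, 10 bp

Qpa24I sites (ATTAAT) start at positions 19, 96, 118.
Qpa24I cuts after the first base of each site, so after positions 19, 96, 118.
Linear molecule, 3 cuts → 4 fragments:
  1–19 → 19 bp
  20–96 → 77 bp
  97–118 → 22 bp
  119–128 → 10 bp
Sorted largest to smallest: 77, 22, 19, 10 bp.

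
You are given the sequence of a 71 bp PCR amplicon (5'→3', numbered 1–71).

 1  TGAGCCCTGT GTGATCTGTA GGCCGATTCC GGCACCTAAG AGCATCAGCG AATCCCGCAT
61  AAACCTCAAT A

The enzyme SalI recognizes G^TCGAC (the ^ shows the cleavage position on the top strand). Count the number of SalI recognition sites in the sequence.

No occurrence of GTCGAC is present in the sequence.
SalI does not cut: 0 sites.

0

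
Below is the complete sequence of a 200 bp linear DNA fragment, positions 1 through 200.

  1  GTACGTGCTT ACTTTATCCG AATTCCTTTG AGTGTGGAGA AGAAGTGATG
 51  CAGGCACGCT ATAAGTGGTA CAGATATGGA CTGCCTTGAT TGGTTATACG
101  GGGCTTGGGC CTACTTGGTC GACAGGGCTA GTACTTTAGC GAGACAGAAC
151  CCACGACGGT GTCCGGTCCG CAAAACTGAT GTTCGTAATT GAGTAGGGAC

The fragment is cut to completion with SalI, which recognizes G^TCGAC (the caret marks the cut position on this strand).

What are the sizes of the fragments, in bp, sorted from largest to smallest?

The SalI site (GTCGAC) starts at position 118.
SalI cuts after the first base of each site, so after position 118.
Linear molecule, 1 cut → 2 fragments:
  1–118 → 118 bp
  119–200 → 82 bp
Sorted largest to smallest: 118, 82 bp.

118, 82 bp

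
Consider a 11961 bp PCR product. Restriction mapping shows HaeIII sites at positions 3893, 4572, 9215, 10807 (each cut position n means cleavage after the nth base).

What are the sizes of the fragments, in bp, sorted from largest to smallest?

Linear molecule, 4 cuts → 5 fragments:
  3893 − 0 = 3893 bp
  4572 − 3893 = 679 bp
  9215 − 4572 = 4643 bp
  10807 − 9215 = 1592 bp
  11961 − 10807 = 1154 bp
Sorted largest to smallest: 4643, 3893, 1592, 1154, 679 bp.

4643, 3893, 1592, 1154, 679 bp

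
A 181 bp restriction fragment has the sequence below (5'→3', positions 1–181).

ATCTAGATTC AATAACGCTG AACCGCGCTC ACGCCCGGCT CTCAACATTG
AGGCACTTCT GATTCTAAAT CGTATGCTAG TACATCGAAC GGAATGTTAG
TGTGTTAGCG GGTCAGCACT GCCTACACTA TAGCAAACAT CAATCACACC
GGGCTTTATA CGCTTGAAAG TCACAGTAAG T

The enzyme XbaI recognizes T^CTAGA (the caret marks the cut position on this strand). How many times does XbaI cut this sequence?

TCTAGA occurs starting at position 2.
XbaI cuts at 1 site.

1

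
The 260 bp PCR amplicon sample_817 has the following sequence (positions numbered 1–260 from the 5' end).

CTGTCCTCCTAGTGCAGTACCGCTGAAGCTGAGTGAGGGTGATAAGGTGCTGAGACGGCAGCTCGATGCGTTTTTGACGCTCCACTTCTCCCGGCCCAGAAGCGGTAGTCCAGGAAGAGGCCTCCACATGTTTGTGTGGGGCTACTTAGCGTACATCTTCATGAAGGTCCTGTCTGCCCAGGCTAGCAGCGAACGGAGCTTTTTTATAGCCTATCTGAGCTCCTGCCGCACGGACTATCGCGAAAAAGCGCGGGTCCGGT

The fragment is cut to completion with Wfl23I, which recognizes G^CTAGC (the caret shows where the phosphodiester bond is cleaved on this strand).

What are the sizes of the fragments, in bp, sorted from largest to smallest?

The Wfl23I site (GCTAGC) starts at position 182.
Wfl23I cuts after the first base of each site, so after position 182.
Linear molecule, 1 cut → 2 fragments:
  1–182 → 182 bp
  183–260 → 78 bp
Sorted largest to smallest: 182, 78 bp.

182, 78 bp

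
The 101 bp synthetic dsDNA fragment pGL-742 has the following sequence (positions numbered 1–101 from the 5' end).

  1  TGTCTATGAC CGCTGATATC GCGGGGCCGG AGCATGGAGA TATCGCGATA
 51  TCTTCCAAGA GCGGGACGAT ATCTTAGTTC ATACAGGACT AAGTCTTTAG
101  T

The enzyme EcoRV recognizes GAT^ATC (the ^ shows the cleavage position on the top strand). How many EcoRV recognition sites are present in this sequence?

4

GATATC occurs starting at positions 15, 39, 47, 68.
EcoRV cuts at 4 sites.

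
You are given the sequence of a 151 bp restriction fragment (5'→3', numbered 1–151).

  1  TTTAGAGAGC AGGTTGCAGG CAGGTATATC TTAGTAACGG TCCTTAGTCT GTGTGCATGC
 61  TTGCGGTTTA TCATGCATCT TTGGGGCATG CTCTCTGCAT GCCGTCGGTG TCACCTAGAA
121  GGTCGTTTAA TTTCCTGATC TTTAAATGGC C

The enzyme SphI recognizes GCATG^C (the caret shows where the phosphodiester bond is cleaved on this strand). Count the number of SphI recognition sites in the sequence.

GCATGC occurs starting at positions 55, 86, 97.
SphI cuts at 3 sites.

3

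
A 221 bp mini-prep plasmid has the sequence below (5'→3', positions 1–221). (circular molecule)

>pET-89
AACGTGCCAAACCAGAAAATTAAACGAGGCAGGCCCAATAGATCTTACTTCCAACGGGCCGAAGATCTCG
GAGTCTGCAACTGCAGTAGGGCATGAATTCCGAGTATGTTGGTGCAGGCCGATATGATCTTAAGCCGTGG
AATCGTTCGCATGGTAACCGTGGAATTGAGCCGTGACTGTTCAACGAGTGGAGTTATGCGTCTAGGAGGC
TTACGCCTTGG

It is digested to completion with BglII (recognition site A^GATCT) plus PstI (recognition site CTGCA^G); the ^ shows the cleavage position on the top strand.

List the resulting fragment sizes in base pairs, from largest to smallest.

176, 23, 22 bp

BglII sites (AGATCT) start at positions 40, 63.
BglII cuts after the first base of each site, so after positions 40, 63.
The PstI site (CTGCAG) starts at position 81.
PstI cuts after base 5 of each site (before the last base), so after position 85.
Combined cut positions: 40, 63, 85.
Circular molecule, 3 cuts → 3 fragments:
  41–63 → 23 bp
  64–85 → 22 bp
  86–221 then 1–40 → 136 + 40 = 176 bp
Sorted largest to smallest: 176, 23, 22 bp.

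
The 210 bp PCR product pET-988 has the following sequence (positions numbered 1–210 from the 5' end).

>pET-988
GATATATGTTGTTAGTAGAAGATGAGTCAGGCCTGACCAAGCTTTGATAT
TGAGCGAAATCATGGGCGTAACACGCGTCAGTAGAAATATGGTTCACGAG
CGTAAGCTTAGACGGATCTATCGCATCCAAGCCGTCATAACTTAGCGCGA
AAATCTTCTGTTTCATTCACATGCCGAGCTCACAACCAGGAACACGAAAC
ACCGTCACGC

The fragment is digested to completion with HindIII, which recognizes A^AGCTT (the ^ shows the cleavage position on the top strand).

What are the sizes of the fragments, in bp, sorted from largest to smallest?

106, 65, 39 bp

HindIII sites (AAGCTT) start at positions 39, 104.
HindIII cuts after the first base of each site, so after positions 39, 104.
Linear molecule, 2 cuts → 3 fragments:
  1–39 → 39 bp
  40–104 → 65 bp
  105–210 → 106 bp
Sorted largest to smallest: 106, 65, 39 bp.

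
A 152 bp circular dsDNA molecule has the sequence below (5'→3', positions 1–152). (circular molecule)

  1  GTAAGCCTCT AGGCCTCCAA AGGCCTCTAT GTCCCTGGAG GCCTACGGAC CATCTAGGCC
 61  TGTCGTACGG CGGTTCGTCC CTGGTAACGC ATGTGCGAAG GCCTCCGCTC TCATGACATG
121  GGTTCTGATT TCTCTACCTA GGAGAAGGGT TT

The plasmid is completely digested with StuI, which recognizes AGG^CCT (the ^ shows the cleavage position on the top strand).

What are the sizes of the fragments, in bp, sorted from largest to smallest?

64, 43, 18, 17, 10 bp

StuI sites (AGGCCT) start at positions 11, 21, 39, 56, 99.
StuI cuts after base 3 of each site, so after positions 13, 23, 41, 58, 101.
Circular molecule, 5 cuts → 5 fragments:
  14–23 → 10 bp
  24–41 → 18 bp
  42–58 → 17 bp
  59–101 → 43 bp
  102–152 then 1–13 → 51 + 13 = 64 bp
Sorted largest to smallest: 64, 43, 18, 17, 10 bp.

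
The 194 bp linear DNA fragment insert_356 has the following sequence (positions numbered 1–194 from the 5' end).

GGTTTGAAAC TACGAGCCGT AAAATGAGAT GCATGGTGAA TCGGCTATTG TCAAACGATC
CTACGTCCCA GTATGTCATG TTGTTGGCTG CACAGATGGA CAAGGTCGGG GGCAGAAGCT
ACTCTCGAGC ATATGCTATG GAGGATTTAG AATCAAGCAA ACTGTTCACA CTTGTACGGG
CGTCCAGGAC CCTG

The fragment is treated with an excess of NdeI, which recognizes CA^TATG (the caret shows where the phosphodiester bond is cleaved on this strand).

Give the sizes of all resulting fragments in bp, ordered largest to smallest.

The NdeI site (CATATG) starts at position 130.
NdeI cuts after base 2 of each site, so after position 131.
Linear molecule, 1 cut → 2 fragments:
  1–131 → 131 bp
  132–194 → 63 bp
Sorted largest to smallest: 131, 63 bp.

131, 63 bp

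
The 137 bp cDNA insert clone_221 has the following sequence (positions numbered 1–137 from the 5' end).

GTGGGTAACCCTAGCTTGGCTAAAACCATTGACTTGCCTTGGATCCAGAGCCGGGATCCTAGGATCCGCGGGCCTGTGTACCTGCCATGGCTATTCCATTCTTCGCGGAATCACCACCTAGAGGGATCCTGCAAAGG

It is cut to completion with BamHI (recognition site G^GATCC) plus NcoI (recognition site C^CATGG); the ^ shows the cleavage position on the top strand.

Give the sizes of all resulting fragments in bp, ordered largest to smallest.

BamHI sites (GGATCC) start at positions 41, 54, 62, 124.
BamHI cuts after the first base of each site, so after positions 41, 54, 62, 124.
The NcoI site (CCATGG) starts at position 85.
NcoI cuts after the first base of each site, so after position 85.
Combined cut positions: 41, 54, 62, 85, 124.
Linear molecule, 5 cuts → 6 fragments:
  1–41 → 41 bp
  42–54 → 13 bp
  55–62 → 8 bp
  63–85 → 23 bp
  86–124 → 39 bp
  125–137 → 13 bp
Sorted largest to smallest: 41, 39, 23, 13, 13, 8 bp.

41, 39, 23, 13, 13, 8 bp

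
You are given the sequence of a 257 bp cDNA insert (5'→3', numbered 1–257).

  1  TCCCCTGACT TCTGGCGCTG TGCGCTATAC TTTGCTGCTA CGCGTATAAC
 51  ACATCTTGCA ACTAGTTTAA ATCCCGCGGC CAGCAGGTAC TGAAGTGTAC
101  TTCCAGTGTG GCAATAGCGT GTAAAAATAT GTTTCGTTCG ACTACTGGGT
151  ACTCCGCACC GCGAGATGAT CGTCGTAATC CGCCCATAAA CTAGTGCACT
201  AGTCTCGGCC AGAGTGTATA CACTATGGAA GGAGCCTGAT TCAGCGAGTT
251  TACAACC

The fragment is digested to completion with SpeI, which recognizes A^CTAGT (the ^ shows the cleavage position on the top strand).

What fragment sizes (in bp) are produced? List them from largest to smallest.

SpeI sites (ACTAGT) start at positions 61, 190, 198.
SpeI cuts after the first base of each site, so after positions 61, 190, 198.
Linear molecule, 3 cuts → 4 fragments:
  1–61 → 61 bp
  62–190 → 129 bp
  191–198 → 8 bp
  199–257 → 59 bp
Sorted largest to smallest: 129, 61, 59, 8 bp.

129, 61, 59, 8 bp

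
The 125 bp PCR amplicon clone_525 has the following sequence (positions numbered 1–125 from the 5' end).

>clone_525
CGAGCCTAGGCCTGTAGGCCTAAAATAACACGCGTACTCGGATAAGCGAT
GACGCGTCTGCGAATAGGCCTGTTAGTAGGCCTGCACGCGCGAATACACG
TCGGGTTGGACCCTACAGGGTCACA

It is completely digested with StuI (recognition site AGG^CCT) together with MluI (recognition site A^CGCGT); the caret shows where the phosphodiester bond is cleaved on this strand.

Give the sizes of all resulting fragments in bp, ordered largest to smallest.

45, 22, 16, 12, 12, 10, 8 bp

StuI sites (AGGCCT) start at positions 8, 16, 66, 78.
StuI cuts after base 3 of each site, so after positions 10, 18, 68, 80.
MluI sites (ACGCGT) start at positions 30, 52.
MluI cuts after the first base of each site, so after positions 30, 52.
Combined cut positions: 10, 18, 30, 52, 68, 80.
Linear molecule, 6 cuts → 7 fragments:
  1–10 → 10 bp
  11–18 → 8 bp
  19–30 → 12 bp
  31–52 → 22 bp
  53–68 → 16 bp
  69–80 → 12 bp
  81–125 → 45 bp
Sorted largest to smallest: 45, 22, 16, 12, 12, 10, 8 bp.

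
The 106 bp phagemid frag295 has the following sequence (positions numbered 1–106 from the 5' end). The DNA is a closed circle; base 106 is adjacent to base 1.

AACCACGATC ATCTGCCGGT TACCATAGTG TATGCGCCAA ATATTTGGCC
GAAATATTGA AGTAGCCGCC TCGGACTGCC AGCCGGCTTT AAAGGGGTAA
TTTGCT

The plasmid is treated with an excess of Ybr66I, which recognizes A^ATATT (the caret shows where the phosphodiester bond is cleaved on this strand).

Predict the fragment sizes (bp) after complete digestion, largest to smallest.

Ybr66I sites (AATATT) start at positions 40, 53.
Ybr66I cuts after the first base of each site, so after positions 40, 53.
Circular molecule, 2 cuts → 2 fragments:
  41–53 → 13 bp
  54–106 then 1–40 → 53 + 40 = 93 bp
Sorted largest to smallest: 93, 13 bp.

93, 13 bp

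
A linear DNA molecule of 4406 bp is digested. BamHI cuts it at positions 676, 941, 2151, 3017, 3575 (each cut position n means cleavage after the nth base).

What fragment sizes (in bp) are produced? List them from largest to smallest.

Linear molecule, 5 cuts → 6 fragments:
  676 − 0 = 676 bp
  941 − 676 = 265 bp
  2151 − 941 = 1210 bp
  3017 − 2151 = 866 bp
  3575 − 3017 = 558 bp
  4406 − 3575 = 831 bp
Sorted largest to smallest: 1210, 866, 831, 676, 558, 265 bp.

1210, 866, 831, 676, 558, 265 bp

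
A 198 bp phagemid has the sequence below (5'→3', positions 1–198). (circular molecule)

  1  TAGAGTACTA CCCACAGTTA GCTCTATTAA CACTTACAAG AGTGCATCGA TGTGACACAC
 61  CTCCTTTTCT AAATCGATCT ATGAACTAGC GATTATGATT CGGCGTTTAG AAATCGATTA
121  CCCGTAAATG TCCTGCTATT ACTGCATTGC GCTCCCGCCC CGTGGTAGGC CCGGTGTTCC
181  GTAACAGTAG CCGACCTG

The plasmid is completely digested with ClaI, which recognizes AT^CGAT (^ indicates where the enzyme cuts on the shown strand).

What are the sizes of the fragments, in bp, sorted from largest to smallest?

ClaI sites (ATCGAT) start at positions 46, 73, 113.
ClaI cuts after base 2 of each site, so after positions 47, 74, 114.
Circular molecule, 3 cuts → 3 fragments:
  48–74 → 27 bp
  75–114 → 40 bp
  115–198 then 1–47 → 84 + 47 = 131 bp
Sorted largest to smallest: 131, 40, 27 bp.

131, 40, 27 bp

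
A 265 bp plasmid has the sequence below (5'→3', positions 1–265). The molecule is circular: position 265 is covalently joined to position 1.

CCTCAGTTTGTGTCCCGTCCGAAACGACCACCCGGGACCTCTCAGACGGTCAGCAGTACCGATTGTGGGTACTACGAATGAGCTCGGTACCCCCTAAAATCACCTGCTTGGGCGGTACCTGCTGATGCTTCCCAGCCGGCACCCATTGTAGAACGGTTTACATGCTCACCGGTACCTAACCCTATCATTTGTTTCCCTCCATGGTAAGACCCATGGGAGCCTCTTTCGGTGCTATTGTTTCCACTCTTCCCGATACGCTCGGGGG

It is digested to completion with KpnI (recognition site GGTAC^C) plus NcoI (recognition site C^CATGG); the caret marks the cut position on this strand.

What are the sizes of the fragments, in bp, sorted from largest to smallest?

KpnI sites (GGTACC) start at positions 86, 114, 171.
KpnI cuts after base 5 of each site (before the last base), so after positions 90, 118, 175.
NcoI sites (CCATGG) start at positions 199, 211.
NcoI cuts after the first base of each site, so after positions 199, 211.
Combined cut positions: 90, 118, 175, 199, 211.
Circular molecule, 5 cuts → 5 fragments:
  91–118 → 28 bp
  119–175 → 57 bp
  176–199 → 24 bp
  200–211 → 12 bp
  212–265 then 1–90 → 54 + 90 = 144 bp
Sorted largest to smallest: 144, 57, 28, 24, 12 bp.

144, 57, 28, 24, 12 bp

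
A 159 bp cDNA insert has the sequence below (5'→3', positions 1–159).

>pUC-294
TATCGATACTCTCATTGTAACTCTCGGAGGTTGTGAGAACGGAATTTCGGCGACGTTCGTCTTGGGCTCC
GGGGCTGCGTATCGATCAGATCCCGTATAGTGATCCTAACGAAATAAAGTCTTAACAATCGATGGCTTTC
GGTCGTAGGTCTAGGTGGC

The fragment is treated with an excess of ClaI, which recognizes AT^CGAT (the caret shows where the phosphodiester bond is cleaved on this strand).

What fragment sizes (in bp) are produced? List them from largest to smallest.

79, 47, 30, 3 bp

ClaI sites (ATCGAT) start at positions 2, 81, 128.
ClaI cuts after base 2 of each site, so after positions 3, 82, 129.
Linear molecule, 3 cuts → 4 fragments:
  1–3 → 3 bp
  4–82 → 79 bp
  83–129 → 47 bp
  130–159 → 30 bp
Sorted largest to smallest: 79, 47, 30, 3 bp.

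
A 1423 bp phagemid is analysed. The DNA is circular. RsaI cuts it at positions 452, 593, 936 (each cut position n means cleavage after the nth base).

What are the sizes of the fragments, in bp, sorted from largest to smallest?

939, 343, 141 bp

Circular molecule, 3 cuts → 3 fragments:
  593 − 452 = 141 bp
  936 − 593 = 343 bp
  wrap: 1423 − 936 + 452 = 939 bp
Sorted largest to smallest: 939, 343, 141 bp.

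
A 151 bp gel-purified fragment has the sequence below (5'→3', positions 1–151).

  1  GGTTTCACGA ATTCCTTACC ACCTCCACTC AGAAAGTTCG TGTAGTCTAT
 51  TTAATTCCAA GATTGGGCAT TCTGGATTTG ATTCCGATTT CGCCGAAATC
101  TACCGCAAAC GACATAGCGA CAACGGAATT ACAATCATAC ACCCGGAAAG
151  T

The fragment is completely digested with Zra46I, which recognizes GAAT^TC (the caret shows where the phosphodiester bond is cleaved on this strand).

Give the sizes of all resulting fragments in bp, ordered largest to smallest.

The Zra46I site (GAATTC) starts at position 9.
Zra46I cuts after base 4 of each site, so after position 12.
Linear molecule, 1 cut → 2 fragments:
  1–12 → 12 bp
  13–151 → 139 bp
Sorted largest to smallest: 139, 12 bp.

139, 12 bp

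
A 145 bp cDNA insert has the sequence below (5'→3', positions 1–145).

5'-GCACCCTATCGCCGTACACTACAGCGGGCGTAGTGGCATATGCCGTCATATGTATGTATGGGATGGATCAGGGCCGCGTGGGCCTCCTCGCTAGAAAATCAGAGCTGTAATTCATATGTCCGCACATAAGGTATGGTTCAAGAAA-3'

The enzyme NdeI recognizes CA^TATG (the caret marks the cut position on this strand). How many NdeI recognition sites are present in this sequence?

CATATG occurs starting at positions 37, 47, 113.
NdeI cuts at 3 sites.

3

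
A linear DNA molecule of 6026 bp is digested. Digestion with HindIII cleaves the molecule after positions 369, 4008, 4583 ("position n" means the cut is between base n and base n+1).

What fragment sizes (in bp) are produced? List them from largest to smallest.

Linear molecule, 3 cuts → 4 fragments:
  369 − 0 = 369 bp
  4008 − 369 = 3639 bp
  4583 − 4008 = 575 bp
  6026 − 4583 = 1443 bp
Sorted largest to smallest: 3639, 1443, 575, 369 bp.

3639, 1443, 575, 369 bp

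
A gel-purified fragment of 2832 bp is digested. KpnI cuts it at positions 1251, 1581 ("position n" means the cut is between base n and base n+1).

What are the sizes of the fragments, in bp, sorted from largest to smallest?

Linear molecule, 2 cuts → 3 fragments:
  1251 − 0 = 1251 bp
  1581 − 1251 = 330 bp
  2832 − 1581 = 1251 bp
Sorted largest to smallest: 1251, 1251, 330 bp.

1251, 1251, 330 bp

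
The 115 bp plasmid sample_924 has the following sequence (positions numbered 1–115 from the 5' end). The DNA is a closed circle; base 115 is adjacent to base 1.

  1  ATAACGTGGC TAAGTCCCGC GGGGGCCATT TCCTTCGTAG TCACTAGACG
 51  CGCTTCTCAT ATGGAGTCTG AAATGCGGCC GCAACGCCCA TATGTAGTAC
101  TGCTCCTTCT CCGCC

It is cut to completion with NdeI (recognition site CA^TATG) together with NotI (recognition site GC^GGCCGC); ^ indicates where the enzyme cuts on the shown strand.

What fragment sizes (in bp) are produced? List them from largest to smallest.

NdeI sites (CATATG) start at positions 58, 89.
NdeI cuts after base 2 of each site, so after positions 59, 90.
The NotI site (GCGGCCGC) starts at position 75.
NotI cuts after base 2 of each site, so after position 76.
Combined cut positions: 59, 76, 90.
Circular molecule, 3 cuts → 3 fragments:
  60–76 → 17 bp
  77–90 → 14 bp
  91–115 then 1–59 → 25 + 59 = 84 bp
Sorted largest to smallest: 84, 17, 14 bp.

84, 17, 14 bp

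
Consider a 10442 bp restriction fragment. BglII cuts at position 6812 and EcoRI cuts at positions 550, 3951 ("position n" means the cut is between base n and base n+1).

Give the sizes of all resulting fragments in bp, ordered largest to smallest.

3630, 3401, 2861, 550 bp

Combined cut positions (sorted): 550, 3951, 6812.
Linear molecule, 3 cuts → 4 fragments:
  550 − 0 = 550 bp
  3951 − 550 = 3401 bp
  6812 − 3951 = 2861 bp
  10442 − 6812 = 3630 bp
Sorted largest to smallest: 3630, 3401, 2861, 550 bp.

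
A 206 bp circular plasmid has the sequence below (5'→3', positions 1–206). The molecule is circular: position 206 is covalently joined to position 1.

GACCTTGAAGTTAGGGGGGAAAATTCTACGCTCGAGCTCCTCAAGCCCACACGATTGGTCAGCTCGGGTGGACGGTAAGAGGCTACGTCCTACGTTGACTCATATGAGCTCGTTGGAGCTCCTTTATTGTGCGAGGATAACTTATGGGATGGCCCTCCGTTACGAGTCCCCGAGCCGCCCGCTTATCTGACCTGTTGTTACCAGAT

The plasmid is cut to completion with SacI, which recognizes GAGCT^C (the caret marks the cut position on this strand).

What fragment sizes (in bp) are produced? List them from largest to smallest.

124, 72, 10 bp

SacI sites (GAGCTC) start at positions 34, 106, 116.
SacI cuts after base 5 of each site (before the last base), so after positions 38, 110, 120.
Circular molecule, 3 cuts → 3 fragments:
  39–110 → 72 bp
  111–120 → 10 bp
  121–206 then 1–38 → 86 + 38 = 124 bp
Sorted largest to smallest: 124, 72, 10 bp.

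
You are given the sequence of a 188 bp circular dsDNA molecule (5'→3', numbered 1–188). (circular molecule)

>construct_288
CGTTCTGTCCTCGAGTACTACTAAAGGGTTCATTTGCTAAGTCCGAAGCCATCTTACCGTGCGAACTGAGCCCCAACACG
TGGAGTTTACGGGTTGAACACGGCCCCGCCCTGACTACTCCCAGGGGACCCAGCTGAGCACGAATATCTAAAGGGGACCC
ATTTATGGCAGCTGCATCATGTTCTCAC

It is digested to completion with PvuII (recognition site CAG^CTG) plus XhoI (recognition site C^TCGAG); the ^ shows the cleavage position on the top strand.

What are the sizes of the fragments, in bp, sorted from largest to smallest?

123, 38, 27 bp

PvuII sites (CAGCTG) start at positions 131, 169.
PvuII cuts after base 3 of each site, so after positions 133, 171.
The XhoI site (CTCGAG) starts at position 10.
XhoI cuts after the first base of each site, so after position 10.
Combined cut positions: 10, 133, 171.
Circular molecule, 3 cuts → 3 fragments:
  11–133 → 123 bp
  134–171 → 38 bp
  172–188 then 1–10 → 17 + 10 = 27 bp
Sorted largest to smallest: 123, 38, 27 bp.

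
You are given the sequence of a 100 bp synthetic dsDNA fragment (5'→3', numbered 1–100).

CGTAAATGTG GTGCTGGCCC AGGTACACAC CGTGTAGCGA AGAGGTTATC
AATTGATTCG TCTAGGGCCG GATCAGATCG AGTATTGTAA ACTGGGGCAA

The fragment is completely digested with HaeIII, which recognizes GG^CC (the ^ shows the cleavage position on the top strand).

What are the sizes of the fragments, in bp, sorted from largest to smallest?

HaeIII sites (GGCC) start at positions 16, 66.
HaeIII cuts after base 2 of each site, so after positions 17, 67.
Linear molecule, 2 cuts → 3 fragments:
  1–17 → 17 bp
  18–67 → 50 bp
  68–100 → 33 bp
Sorted largest to smallest: 50, 33, 17 bp.

50, 33, 17 bp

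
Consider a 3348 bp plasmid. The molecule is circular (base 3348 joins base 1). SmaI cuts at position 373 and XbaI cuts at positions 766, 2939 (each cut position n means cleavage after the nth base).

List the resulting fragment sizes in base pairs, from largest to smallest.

Combined cut positions (sorted): 373, 766, 2939.
Circular molecule, 3 cuts → 3 fragments:
  766 − 373 = 393 bp
  2939 − 766 = 2173 bp
  wrap: 3348 − 2939 + 373 = 782 bp
Sorted largest to smallest: 2173, 782, 393 bp.

2173, 782, 393 bp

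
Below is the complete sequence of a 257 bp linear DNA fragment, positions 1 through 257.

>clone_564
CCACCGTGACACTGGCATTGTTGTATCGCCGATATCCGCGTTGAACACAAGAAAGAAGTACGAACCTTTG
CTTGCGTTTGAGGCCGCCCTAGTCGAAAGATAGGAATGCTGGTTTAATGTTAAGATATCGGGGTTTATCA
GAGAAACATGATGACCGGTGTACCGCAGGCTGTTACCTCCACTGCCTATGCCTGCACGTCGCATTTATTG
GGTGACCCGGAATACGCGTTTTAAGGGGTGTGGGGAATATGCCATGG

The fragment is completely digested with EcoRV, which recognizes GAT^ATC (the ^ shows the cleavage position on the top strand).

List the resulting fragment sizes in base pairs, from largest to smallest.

EcoRV sites (GATATC) start at positions 31, 124.
EcoRV cuts after base 3 of each site, so after positions 33, 126.
Linear molecule, 2 cuts → 3 fragments:
  1–33 → 33 bp
  34–126 → 93 bp
  127–257 → 131 bp
Sorted largest to smallest: 131, 93, 33 bp.

131, 93, 33 bp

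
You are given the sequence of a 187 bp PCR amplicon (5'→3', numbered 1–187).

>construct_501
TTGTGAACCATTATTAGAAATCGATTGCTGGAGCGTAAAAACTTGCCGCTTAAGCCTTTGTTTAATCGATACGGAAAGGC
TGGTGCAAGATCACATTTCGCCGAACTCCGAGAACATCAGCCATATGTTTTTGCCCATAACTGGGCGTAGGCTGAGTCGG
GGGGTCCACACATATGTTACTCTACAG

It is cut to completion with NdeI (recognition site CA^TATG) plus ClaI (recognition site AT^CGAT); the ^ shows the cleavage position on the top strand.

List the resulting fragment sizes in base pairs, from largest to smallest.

57, 49, 45, 21, 15 bp

NdeI sites (CATATG) start at positions 122, 171.
NdeI cuts after base 2 of each site, so after positions 123, 172.
ClaI sites (ATCGAT) start at positions 20, 65.
ClaI cuts after base 2 of each site, so after positions 21, 66.
Combined cut positions: 21, 66, 123, 172.
Linear molecule, 4 cuts → 5 fragments:
  1–21 → 21 bp
  22–66 → 45 bp
  67–123 → 57 bp
  124–172 → 49 bp
  173–187 → 15 bp
Sorted largest to smallest: 57, 49, 45, 21, 15 bp.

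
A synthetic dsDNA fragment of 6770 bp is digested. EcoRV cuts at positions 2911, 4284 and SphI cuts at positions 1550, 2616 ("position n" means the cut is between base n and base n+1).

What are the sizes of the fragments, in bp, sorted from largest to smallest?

Combined cut positions (sorted): 1550, 2616, 2911, 4284.
Linear molecule, 4 cuts → 5 fragments:
  1550 − 0 = 1550 bp
  2616 − 1550 = 1066 bp
  2911 − 2616 = 295 bp
  4284 − 2911 = 1373 bp
  6770 − 4284 = 2486 bp
Sorted largest to smallest: 2486, 1550, 1373, 1066, 295 bp.

2486, 1550, 1373, 1066, 295 bp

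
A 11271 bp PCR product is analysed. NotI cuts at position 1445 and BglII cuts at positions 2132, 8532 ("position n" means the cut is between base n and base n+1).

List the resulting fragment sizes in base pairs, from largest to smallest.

Combined cut positions (sorted): 1445, 2132, 8532.
Linear molecule, 3 cuts → 4 fragments:
  1445 − 0 = 1445 bp
  2132 − 1445 = 687 bp
  8532 − 2132 = 6400 bp
  11271 − 8532 = 2739 bp
Sorted largest to smallest: 6400, 2739, 1445, 687 bp.

6400, 2739, 1445, 687 bp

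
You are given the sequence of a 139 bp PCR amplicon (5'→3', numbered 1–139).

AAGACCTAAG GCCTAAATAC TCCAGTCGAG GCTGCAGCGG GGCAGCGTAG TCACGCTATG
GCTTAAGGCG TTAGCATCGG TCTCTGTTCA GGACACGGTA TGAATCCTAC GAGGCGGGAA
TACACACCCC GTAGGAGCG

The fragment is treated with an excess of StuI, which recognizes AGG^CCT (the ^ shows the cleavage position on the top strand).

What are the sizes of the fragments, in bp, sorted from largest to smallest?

The StuI site (AGGCCT) starts at position 9.
StuI cuts after base 3 of each site, so after position 11.
Linear molecule, 1 cut → 2 fragments:
  1–11 → 11 bp
  12–139 → 128 bp
Sorted largest to smallest: 128, 11 bp.

128, 11 bp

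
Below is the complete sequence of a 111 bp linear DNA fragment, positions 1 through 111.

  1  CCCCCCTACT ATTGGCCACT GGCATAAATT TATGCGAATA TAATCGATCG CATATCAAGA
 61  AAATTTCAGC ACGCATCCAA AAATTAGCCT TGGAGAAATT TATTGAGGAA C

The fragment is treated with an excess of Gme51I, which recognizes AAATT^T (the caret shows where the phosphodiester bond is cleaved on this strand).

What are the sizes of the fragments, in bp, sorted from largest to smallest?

Gme51I sites (AAATTT) start at positions 26, 61, 96.
Gme51I cuts after base 5 of each site (before the last base), so after positions 30, 65, 100.
Linear molecule, 3 cuts → 4 fragments:
  1–30 → 30 bp
  31–65 → 35 bp
  66–100 → 35 bp
  101–111 → 11 bp
Sorted largest to smallest: 35, 35, 30, 11 bp.

35, 35, 30, 11 bp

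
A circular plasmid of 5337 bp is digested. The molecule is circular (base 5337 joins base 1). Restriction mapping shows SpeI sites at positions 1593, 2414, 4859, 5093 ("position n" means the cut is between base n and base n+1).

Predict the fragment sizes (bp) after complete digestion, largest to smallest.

Circular molecule, 4 cuts → 4 fragments:
  2414 − 1593 = 821 bp
  4859 − 2414 = 2445 bp
  5093 − 4859 = 234 bp
  wrap: 5337 − 5093 + 1593 = 1837 bp
Sorted largest to smallest: 2445, 1837, 821, 234 bp.

2445, 1837, 821, 234 bp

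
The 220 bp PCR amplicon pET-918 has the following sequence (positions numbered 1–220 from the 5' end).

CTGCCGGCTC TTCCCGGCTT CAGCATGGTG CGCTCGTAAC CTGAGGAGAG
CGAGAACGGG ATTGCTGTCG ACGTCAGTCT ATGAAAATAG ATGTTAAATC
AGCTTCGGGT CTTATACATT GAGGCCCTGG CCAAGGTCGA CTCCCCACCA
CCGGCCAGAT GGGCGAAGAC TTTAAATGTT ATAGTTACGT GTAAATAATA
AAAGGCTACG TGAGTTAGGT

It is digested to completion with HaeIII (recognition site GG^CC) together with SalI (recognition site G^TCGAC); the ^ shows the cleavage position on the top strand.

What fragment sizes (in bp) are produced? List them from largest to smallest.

67, 66, 57, 18, 6, 6 bp

HaeIII sites (GGCC) start at positions 123, 129, 153.
HaeIII cuts after base 2 of each site, so after positions 124, 130, 154.
SalI sites (GTCGAC) start at positions 67, 136.
SalI cuts after the first base of each site, so after positions 67, 136.
Combined cut positions: 67, 124, 130, 136, 154.
Linear molecule, 5 cuts → 6 fragments:
  1–67 → 67 bp
  68–124 → 57 bp
  125–130 → 6 bp
  131–136 → 6 bp
  137–154 → 18 bp
  155–220 → 66 bp
Sorted largest to smallest: 67, 66, 57, 18, 6, 6 bp.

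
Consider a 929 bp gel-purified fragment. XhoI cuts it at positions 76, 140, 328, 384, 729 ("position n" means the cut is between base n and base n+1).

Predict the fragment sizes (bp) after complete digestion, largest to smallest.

Linear molecule, 5 cuts → 6 fragments:
  76 − 0 = 76 bp
  140 − 76 = 64 bp
  328 − 140 = 188 bp
  384 − 328 = 56 bp
  729 − 384 = 345 bp
  929 − 729 = 200 bp
Sorted largest to smallest: 345, 200, 188, 76, 64, 56 bp.

345, 200, 188, 76, 64, 56 bp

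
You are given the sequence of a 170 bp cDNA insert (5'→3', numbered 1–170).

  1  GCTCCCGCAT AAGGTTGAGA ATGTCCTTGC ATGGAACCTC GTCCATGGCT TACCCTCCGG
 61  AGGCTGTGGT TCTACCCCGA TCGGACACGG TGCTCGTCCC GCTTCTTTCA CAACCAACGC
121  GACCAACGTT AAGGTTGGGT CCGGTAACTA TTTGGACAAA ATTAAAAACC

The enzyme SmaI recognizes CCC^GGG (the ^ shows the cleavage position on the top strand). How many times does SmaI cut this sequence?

No occurrence of CCCGGG is present in the sequence.
SmaI does not cut: 0 sites.

0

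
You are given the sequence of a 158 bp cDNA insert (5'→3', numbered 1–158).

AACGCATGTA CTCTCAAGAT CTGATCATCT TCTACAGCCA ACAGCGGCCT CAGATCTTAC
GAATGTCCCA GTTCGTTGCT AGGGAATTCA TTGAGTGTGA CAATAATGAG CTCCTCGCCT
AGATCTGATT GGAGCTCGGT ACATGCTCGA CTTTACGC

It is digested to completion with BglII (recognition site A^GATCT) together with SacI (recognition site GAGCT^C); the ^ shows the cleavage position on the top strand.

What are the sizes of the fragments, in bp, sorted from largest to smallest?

BglII sites (AGATCT) start at positions 17, 52, 121.
BglII cuts after the first base of each site, so after positions 17, 52, 121.
SacI sites (GAGCTC) start at positions 108, 132.
SacI cuts after base 5 of each site (before the last base), so after positions 112, 136.
Combined cut positions: 17, 52, 112, 121, 136.
Linear molecule, 5 cuts → 6 fragments:
  1–17 → 17 bp
  18–52 → 35 bp
  53–112 → 60 bp
  113–121 → 9 bp
  122–136 → 15 bp
  137–158 → 22 bp
Sorted largest to smallest: 60, 35, 22, 17, 15, 9 bp.

60, 35, 22, 17, 15, 9 bp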